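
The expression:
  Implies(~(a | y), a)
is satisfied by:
  {a: True, y: True}
  {a: True, y: False}
  {y: True, a: False}


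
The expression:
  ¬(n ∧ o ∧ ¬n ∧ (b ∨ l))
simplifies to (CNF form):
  True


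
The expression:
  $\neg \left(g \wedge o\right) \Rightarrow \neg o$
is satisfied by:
  {g: True, o: False}
  {o: False, g: False}
  {o: True, g: True}


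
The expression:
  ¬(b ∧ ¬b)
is always true.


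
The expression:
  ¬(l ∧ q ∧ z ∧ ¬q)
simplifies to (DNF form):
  True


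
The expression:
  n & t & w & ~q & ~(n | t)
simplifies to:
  False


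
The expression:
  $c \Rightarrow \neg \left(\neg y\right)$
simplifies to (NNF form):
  $y \vee \neg c$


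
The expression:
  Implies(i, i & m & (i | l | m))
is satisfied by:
  {m: True, i: False}
  {i: False, m: False}
  {i: True, m: True}


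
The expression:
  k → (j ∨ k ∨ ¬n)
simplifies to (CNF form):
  True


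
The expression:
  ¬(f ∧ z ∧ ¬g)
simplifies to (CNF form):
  g ∨ ¬f ∨ ¬z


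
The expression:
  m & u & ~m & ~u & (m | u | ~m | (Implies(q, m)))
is never true.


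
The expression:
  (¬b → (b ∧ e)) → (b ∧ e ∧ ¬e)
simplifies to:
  ¬b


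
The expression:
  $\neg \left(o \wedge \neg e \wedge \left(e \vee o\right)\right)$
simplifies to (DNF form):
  $e \vee \neg o$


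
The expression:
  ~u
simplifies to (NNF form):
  ~u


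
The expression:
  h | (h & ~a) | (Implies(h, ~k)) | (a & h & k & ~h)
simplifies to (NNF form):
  True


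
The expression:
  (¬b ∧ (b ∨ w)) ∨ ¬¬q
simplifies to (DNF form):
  q ∨ (w ∧ ¬b)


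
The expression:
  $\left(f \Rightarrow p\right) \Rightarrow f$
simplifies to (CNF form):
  $f$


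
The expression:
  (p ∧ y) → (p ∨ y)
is always true.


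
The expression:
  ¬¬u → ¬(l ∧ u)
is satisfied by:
  {l: False, u: False}
  {u: True, l: False}
  {l: True, u: False}


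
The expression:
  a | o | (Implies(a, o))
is always true.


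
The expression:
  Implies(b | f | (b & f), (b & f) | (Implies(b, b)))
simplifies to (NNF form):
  True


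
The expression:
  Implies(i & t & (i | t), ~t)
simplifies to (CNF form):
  ~i | ~t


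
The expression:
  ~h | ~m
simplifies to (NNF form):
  ~h | ~m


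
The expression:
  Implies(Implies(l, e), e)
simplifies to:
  e | l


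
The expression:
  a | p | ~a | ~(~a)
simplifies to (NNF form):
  True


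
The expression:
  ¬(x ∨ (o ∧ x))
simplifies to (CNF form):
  ¬x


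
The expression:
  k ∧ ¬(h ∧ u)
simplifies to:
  k ∧ (¬h ∨ ¬u)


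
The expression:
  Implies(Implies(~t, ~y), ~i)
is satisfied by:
  {y: True, i: False, t: False}
  {y: False, i: False, t: False}
  {t: True, y: True, i: False}
  {t: True, y: False, i: False}
  {i: True, y: True, t: False}


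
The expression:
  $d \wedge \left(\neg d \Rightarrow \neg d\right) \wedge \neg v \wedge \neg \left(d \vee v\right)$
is never true.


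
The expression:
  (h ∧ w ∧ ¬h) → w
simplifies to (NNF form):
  True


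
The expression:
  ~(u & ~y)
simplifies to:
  y | ~u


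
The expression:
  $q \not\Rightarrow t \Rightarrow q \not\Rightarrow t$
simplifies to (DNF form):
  $\text{True}$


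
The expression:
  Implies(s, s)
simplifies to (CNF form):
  True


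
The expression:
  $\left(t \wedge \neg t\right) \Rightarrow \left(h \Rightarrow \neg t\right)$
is always true.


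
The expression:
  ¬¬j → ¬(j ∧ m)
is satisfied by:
  {m: False, j: False}
  {j: True, m: False}
  {m: True, j: False}


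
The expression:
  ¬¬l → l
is always true.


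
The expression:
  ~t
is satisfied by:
  {t: False}


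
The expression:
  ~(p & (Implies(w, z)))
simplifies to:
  ~p | (w & ~z)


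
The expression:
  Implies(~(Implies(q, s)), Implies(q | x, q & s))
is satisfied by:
  {s: True, q: False}
  {q: False, s: False}
  {q: True, s: True}


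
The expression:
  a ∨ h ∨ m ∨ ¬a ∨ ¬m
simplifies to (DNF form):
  True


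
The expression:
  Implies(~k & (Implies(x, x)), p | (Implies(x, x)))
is always true.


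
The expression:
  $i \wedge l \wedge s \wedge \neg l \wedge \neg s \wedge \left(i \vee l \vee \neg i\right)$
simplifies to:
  $\text{False}$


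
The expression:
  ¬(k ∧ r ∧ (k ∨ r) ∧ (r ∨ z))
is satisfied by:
  {k: False, r: False}
  {r: True, k: False}
  {k: True, r: False}


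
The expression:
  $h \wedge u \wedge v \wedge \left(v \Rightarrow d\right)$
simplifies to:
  $d \wedge h \wedge u \wedge v$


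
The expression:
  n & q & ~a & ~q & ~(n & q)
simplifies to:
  False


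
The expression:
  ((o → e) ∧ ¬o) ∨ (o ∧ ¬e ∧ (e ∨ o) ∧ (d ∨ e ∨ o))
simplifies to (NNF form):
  ¬e ∨ ¬o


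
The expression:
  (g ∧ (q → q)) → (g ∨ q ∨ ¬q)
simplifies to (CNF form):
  True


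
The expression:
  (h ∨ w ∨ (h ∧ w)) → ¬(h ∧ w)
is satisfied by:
  {w: False, h: False}
  {h: True, w: False}
  {w: True, h: False}


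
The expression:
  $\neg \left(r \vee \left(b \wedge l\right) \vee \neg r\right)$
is never true.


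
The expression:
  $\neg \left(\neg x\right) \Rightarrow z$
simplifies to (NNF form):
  $z \vee \neg x$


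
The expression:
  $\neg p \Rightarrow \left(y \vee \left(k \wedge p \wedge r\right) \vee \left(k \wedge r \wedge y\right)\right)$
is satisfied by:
  {y: True, p: True}
  {y: True, p: False}
  {p: True, y: False}


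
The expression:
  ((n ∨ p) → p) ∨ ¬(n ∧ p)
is always true.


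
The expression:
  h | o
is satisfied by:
  {o: True, h: True}
  {o: True, h: False}
  {h: True, o: False}


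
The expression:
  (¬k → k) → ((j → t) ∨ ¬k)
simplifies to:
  t ∨ ¬j ∨ ¬k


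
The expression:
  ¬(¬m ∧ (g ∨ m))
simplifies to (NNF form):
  m ∨ ¬g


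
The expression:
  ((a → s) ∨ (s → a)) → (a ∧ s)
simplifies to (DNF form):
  a ∧ s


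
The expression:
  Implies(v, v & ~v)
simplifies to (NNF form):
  ~v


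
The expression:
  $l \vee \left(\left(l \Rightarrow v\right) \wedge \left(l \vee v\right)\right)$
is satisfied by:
  {v: True, l: True}
  {v: True, l: False}
  {l: True, v: False}


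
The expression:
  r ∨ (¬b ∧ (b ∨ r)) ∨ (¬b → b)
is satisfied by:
  {r: True, b: True}
  {r: True, b: False}
  {b: True, r: False}


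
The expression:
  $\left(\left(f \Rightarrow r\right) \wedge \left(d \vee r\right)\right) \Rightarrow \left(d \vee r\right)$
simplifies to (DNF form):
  $\text{True}$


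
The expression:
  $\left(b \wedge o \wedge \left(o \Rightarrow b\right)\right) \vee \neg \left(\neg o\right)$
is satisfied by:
  {o: True}


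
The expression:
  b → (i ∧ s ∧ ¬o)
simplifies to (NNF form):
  (i ∧ s ∧ ¬o) ∨ ¬b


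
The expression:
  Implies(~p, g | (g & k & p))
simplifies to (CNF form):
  g | p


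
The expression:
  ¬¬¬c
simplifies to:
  ¬c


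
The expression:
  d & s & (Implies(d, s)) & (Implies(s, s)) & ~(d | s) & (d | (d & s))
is never true.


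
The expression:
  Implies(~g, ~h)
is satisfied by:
  {g: True, h: False}
  {h: False, g: False}
  {h: True, g: True}


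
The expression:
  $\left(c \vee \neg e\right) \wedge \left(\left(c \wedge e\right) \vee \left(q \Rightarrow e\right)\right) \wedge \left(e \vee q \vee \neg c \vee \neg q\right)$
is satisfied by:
  {c: True, q: False, e: False}
  {q: False, e: False, c: False}
  {c: True, e: True, q: False}
  {c: True, q: True, e: True}


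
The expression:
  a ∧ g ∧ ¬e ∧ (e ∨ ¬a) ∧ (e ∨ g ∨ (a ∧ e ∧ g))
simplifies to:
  False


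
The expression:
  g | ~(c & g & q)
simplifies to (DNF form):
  True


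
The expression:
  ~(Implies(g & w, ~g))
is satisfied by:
  {w: True, g: True}


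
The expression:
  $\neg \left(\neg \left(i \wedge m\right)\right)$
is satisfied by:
  {m: True, i: True}


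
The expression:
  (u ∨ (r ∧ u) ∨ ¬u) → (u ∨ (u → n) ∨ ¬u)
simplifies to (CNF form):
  True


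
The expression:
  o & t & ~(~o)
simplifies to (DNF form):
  o & t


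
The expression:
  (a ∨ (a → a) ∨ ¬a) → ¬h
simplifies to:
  ¬h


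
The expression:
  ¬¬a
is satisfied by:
  {a: True}


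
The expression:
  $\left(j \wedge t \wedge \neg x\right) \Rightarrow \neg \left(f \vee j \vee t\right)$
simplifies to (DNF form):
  $x \vee \neg j \vee \neg t$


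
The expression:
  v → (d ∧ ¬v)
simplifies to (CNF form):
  ¬v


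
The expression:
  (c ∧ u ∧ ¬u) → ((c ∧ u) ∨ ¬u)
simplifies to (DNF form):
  True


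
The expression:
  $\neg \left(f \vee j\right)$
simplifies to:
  $\neg f \wedge \neg j$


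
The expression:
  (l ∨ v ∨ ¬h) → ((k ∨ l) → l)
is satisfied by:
  {h: True, l: True, v: False, k: False}
  {l: True, v: False, k: False, h: False}
  {h: True, l: True, v: True, k: False}
  {l: True, v: True, k: False, h: False}
  {h: True, v: False, k: False, l: False}
  {h: False, v: False, k: False, l: False}
  {h: True, v: True, k: False, l: False}
  {v: True, h: False, k: False, l: False}
  {h: True, k: True, l: True, v: False}
  {k: True, l: True, h: False, v: False}
  {h: True, k: True, l: True, v: True}
  {k: True, l: True, v: True, h: False}
  {k: True, h: True, l: False, v: False}


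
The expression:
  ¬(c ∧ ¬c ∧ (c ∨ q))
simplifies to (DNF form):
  True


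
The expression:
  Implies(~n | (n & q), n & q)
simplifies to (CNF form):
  n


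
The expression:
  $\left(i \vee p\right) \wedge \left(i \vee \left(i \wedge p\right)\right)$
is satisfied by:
  {i: True}


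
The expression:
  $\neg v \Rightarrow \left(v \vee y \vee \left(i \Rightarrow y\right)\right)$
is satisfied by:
  {y: True, v: True, i: False}
  {y: True, i: False, v: False}
  {v: True, i: False, y: False}
  {v: False, i: False, y: False}
  {y: True, v: True, i: True}
  {y: True, i: True, v: False}
  {v: True, i: True, y: False}


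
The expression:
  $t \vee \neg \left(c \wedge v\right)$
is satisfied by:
  {t: True, v: False, c: False}
  {v: False, c: False, t: False}
  {c: True, t: True, v: False}
  {c: True, v: False, t: False}
  {t: True, v: True, c: False}
  {v: True, t: False, c: False}
  {c: True, v: True, t: True}


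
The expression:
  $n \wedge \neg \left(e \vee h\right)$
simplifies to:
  $n \wedge \neg e \wedge \neg h$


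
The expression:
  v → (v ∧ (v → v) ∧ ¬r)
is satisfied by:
  {v: False, r: False}
  {r: True, v: False}
  {v: True, r: False}


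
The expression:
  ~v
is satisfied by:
  {v: False}


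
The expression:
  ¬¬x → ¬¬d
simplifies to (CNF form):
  d ∨ ¬x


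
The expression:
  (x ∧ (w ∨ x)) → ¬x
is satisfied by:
  {x: False}


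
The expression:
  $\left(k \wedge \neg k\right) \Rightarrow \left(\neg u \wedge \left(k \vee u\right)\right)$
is always true.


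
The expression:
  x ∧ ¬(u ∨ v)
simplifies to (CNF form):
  x ∧ ¬u ∧ ¬v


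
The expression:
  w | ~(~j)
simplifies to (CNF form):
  j | w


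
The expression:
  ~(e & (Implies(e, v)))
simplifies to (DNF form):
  ~e | ~v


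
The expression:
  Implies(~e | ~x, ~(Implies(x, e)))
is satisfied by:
  {x: True}


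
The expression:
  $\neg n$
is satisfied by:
  {n: False}


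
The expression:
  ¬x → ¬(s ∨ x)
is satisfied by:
  {x: True, s: False}
  {s: False, x: False}
  {s: True, x: True}


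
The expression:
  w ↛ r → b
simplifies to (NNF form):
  b ∨ r ∨ ¬w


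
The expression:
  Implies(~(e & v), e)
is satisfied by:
  {e: True}


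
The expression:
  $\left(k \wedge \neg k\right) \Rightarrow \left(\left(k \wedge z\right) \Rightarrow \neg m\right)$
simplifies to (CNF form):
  $\text{True}$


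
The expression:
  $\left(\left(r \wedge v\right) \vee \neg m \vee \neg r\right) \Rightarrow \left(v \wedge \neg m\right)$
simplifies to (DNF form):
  $\left(v \wedge \neg m\right) \vee \left(v \wedge \neg v\right) \vee \left(m \wedge r \wedge \neg m\right) \vee \left(m \wedge r \wedge \neg v\right) \vee \left(m \wedge v \wedge \neg m\right) \vee \left(m \wedge v \wedge \neg v\right) \vee \left(r \wedge v \wedge \neg m\right) \vee \left(r \wedge v \wedge \neg v\right)$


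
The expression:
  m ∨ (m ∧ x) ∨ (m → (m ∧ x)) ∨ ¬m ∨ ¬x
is always true.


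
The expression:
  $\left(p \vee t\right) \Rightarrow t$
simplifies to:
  $t \vee \neg p$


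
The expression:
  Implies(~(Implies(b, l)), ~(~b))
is always true.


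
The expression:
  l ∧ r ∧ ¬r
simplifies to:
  False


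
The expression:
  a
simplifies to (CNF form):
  a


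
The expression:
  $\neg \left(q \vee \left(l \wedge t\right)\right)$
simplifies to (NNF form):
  $\neg q \wedge \left(\neg l \vee \neg t\right)$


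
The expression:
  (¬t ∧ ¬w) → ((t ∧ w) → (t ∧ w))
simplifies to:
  True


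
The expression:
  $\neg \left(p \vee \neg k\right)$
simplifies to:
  $k \wedge \neg p$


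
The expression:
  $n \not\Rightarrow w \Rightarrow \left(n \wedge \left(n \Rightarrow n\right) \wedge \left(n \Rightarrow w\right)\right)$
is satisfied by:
  {w: True, n: False}
  {n: False, w: False}
  {n: True, w: True}


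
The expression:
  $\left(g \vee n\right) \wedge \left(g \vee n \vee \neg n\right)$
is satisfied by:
  {n: True, g: True}
  {n: True, g: False}
  {g: True, n: False}


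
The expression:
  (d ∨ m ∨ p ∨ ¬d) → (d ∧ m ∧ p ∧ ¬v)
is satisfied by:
  {m: True, p: True, d: True, v: False}


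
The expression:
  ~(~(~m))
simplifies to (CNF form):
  ~m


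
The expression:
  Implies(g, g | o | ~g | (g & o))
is always true.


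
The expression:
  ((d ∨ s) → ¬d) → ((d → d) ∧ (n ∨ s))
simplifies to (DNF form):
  d ∨ n ∨ s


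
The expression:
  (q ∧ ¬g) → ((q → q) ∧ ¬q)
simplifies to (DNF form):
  g ∨ ¬q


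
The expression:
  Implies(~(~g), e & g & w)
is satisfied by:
  {e: True, w: True, g: False}
  {e: True, w: False, g: False}
  {w: True, e: False, g: False}
  {e: False, w: False, g: False}
  {e: True, g: True, w: True}


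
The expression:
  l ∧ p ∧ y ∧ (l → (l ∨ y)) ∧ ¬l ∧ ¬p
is never true.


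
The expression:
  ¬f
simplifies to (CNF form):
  ¬f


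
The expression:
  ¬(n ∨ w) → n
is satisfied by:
  {n: True, w: True}
  {n: True, w: False}
  {w: True, n: False}


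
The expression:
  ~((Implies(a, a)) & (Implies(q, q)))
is never true.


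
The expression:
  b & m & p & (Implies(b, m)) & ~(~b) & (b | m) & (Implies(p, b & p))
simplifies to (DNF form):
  b & m & p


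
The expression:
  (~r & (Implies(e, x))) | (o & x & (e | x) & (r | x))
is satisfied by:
  {x: True, o: True, e: False, r: False}
  {x: True, o: False, e: False, r: False}
  {x: True, e: True, o: True, r: False}
  {x: True, e: True, o: False, r: False}
  {o: True, x: False, e: False, r: False}
  {o: False, x: False, e: False, r: False}
  {r: True, e: False, x: True, o: True}
  {r: True, x: True, e: True, o: True}


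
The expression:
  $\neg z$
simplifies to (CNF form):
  $\neg z$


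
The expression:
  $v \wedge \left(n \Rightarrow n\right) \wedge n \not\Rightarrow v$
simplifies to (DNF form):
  $\text{False}$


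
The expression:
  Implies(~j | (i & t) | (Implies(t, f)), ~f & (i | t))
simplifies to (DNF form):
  (i & ~f) | (t & ~f)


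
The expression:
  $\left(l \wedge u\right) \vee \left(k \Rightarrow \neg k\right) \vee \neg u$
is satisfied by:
  {l: True, u: False, k: False}
  {u: False, k: False, l: False}
  {l: True, k: True, u: False}
  {k: True, u: False, l: False}
  {l: True, u: True, k: False}
  {u: True, l: False, k: False}
  {l: True, k: True, u: True}


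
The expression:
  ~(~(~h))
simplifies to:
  ~h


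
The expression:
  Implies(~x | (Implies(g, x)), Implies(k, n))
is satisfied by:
  {n: True, k: False}
  {k: False, n: False}
  {k: True, n: True}


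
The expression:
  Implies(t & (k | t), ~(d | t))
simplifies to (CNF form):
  ~t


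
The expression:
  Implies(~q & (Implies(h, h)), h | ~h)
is always true.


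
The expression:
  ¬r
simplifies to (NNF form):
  ¬r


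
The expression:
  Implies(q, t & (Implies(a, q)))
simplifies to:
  t | ~q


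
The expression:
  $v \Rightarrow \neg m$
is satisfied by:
  {m: False, v: False}
  {v: True, m: False}
  {m: True, v: False}


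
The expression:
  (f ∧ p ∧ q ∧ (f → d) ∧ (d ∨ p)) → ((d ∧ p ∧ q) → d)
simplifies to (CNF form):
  True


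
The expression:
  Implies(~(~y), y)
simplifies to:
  True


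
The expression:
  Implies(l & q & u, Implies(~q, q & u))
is always true.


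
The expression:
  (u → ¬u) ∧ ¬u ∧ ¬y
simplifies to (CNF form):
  ¬u ∧ ¬y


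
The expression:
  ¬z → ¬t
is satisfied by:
  {z: True, t: False}
  {t: False, z: False}
  {t: True, z: True}


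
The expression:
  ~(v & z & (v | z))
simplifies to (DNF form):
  ~v | ~z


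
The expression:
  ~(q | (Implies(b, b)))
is never true.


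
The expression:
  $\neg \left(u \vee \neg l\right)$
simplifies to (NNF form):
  $l \wedge \neg u$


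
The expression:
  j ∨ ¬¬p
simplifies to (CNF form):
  j ∨ p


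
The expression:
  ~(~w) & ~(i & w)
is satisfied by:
  {w: True, i: False}


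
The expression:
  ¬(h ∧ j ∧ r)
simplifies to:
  ¬h ∨ ¬j ∨ ¬r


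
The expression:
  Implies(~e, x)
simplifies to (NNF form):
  e | x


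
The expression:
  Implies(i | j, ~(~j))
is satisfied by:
  {j: True, i: False}
  {i: False, j: False}
  {i: True, j: True}


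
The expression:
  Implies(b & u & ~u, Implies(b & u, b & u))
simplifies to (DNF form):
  True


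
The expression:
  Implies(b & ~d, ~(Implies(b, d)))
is always true.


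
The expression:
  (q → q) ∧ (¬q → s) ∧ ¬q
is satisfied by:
  {s: True, q: False}


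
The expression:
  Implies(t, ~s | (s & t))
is always true.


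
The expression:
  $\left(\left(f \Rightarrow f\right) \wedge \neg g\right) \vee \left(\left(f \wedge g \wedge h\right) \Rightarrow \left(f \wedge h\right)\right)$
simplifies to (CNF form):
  $\text{True}$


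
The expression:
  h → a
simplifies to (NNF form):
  a ∨ ¬h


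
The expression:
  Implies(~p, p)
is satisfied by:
  {p: True}


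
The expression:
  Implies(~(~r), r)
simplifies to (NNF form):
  True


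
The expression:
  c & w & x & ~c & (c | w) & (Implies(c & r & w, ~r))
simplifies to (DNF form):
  False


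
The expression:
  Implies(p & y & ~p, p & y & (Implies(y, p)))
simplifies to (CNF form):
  True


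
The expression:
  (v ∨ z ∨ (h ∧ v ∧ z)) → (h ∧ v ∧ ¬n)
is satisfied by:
  {h: True, n: False, z: False, v: False}
  {h: False, n: False, z: False, v: False}
  {h: True, n: True, z: False, v: False}
  {n: True, h: False, z: False, v: False}
  {h: True, v: True, n: False, z: False}
  {h: True, v: True, z: True, n: False}


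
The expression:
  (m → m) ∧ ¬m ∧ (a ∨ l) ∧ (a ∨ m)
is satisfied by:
  {a: True, m: False}


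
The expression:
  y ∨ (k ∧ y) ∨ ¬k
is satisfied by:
  {y: True, k: False}
  {k: False, y: False}
  {k: True, y: True}


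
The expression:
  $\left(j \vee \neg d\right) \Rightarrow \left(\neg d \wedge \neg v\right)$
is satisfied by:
  {d: False, v: False, j: False}
  {j: True, d: False, v: False}
  {d: True, j: False, v: False}
  {v: True, d: True, j: False}


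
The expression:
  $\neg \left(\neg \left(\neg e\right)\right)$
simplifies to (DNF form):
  $\neg e$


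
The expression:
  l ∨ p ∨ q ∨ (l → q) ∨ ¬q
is always true.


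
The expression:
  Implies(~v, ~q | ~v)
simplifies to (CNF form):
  True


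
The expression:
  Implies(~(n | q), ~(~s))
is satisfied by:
  {n: True, q: True, s: True}
  {n: True, q: True, s: False}
  {n: True, s: True, q: False}
  {n: True, s: False, q: False}
  {q: True, s: True, n: False}
  {q: True, s: False, n: False}
  {s: True, q: False, n: False}


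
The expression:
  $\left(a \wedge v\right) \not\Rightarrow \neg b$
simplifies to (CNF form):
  $a \wedge b \wedge v$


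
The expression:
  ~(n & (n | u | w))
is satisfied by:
  {n: False}


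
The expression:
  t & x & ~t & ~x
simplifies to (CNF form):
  False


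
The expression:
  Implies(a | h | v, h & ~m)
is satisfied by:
  {h: True, a: False, m: False, v: False}
  {h: True, v: True, a: False, m: False}
  {h: True, a: True, m: False, v: False}
  {h: True, v: True, a: True, m: False}
  {v: False, a: False, m: False, h: False}
  {m: True, v: False, a: False, h: False}


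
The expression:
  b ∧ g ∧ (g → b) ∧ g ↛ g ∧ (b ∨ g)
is never true.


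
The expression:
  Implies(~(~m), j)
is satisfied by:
  {j: True, m: False}
  {m: False, j: False}
  {m: True, j: True}


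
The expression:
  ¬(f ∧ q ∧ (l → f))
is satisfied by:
  {q: False, f: False}
  {f: True, q: False}
  {q: True, f: False}


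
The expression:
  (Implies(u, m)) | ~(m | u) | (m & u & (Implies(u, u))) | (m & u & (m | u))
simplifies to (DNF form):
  m | ~u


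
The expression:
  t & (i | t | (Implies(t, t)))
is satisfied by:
  {t: True}


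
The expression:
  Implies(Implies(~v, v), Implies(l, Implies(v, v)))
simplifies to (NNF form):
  True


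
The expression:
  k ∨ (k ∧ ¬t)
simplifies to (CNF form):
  k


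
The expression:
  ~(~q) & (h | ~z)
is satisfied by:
  {h: True, q: True, z: False}
  {q: True, z: False, h: False}
  {z: True, h: True, q: True}


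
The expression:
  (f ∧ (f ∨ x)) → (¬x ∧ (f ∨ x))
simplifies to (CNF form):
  ¬f ∨ ¬x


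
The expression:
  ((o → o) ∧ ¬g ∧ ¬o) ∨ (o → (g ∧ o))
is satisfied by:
  {g: True, o: False}
  {o: False, g: False}
  {o: True, g: True}


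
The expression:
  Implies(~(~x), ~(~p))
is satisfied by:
  {p: True, x: False}
  {x: False, p: False}
  {x: True, p: True}


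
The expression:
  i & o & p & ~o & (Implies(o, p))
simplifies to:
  False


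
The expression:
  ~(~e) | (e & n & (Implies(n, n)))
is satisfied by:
  {e: True}


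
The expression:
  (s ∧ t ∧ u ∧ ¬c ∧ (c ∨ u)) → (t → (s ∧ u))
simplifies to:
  True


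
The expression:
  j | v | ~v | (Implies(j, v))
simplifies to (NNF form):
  True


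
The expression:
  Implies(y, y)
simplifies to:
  True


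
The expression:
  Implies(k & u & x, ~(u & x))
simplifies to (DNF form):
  ~k | ~u | ~x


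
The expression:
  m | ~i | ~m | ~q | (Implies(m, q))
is always true.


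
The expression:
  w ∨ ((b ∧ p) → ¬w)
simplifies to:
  True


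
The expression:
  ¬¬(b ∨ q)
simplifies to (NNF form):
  b ∨ q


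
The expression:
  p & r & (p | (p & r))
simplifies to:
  p & r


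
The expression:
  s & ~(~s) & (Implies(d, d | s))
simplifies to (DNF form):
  s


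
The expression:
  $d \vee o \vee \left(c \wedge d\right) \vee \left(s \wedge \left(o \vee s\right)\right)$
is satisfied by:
  {d: True, o: True, s: True}
  {d: True, o: True, s: False}
  {d: True, s: True, o: False}
  {d: True, s: False, o: False}
  {o: True, s: True, d: False}
  {o: True, s: False, d: False}
  {s: True, o: False, d: False}


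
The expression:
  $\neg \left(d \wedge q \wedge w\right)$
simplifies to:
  $\neg d \vee \neg q \vee \neg w$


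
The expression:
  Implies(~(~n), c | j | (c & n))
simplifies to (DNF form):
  c | j | ~n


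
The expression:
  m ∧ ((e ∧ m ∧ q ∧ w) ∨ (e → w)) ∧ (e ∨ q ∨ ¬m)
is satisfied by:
  {m: True, w: True, q: True, e: False}
  {m: True, q: True, e: False, w: False}
  {m: True, w: True, e: True, q: True}
  {m: True, w: True, e: True, q: False}


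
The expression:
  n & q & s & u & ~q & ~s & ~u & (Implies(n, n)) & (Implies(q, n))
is never true.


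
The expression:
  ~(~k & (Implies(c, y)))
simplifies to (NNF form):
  k | (c & ~y)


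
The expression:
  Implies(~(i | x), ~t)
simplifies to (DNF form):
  i | x | ~t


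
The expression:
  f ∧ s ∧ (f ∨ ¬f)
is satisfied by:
  {s: True, f: True}


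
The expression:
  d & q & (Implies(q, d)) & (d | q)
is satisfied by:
  {d: True, q: True}


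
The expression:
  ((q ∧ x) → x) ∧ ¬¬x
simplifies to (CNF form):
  x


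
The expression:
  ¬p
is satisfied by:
  {p: False}


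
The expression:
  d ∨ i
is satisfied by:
  {i: True, d: True}
  {i: True, d: False}
  {d: True, i: False}


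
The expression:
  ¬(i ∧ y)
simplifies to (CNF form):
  ¬i ∨ ¬y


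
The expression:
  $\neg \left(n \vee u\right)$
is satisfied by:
  {n: False, u: False}


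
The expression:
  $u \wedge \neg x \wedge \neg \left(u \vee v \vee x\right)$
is never true.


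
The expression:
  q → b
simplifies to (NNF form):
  b ∨ ¬q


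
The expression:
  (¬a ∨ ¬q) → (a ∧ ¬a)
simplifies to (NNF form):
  a ∧ q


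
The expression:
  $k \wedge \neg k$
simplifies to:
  $\text{False}$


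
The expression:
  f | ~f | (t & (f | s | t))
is always true.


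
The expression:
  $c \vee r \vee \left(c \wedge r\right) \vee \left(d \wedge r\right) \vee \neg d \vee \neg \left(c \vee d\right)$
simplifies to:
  $c \vee r \vee \neg d$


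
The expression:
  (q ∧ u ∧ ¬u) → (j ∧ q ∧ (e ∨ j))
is always true.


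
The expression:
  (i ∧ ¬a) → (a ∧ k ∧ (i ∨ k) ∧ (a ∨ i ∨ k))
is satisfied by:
  {a: True, i: False}
  {i: False, a: False}
  {i: True, a: True}


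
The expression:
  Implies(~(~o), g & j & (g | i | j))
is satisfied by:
  {j: True, g: True, o: False}
  {j: True, g: False, o: False}
  {g: True, j: False, o: False}
  {j: False, g: False, o: False}
  {o: True, j: True, g: True}


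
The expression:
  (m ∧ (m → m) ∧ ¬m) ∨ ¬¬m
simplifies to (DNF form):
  m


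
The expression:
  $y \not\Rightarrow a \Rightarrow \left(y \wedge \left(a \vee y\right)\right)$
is always true.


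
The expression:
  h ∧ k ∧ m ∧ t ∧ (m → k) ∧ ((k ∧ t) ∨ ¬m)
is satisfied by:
  {t: True, m: True, h: True, k: True}


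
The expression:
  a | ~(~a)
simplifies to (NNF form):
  a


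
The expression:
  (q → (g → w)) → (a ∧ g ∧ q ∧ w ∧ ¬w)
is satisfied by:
  {g: True, q: True, w: False}


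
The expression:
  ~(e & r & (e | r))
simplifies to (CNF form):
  ~e | ~r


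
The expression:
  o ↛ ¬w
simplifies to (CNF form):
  o ∧ w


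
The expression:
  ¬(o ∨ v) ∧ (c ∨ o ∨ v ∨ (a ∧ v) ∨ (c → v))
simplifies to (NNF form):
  ¬o ∧ ¬v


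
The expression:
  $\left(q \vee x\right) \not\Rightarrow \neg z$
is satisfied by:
  {z: True, x: True, q: True}
  {z: True, x: True, q: False}
  {z: True, q: True, x: False}


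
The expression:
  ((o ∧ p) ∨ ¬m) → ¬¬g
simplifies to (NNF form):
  g ∨ (m ∧ ¬o) ∨ (m ∧ ¬p)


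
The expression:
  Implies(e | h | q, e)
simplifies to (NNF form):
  e | (~h & ~q)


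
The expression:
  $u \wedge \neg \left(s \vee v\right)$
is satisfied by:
  {u: True, v: False, s: False}


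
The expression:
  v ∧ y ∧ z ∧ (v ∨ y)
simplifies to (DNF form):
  v ∧ y ∧ z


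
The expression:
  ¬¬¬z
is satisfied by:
  {z: False}


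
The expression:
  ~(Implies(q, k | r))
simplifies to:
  q & ~k & ~r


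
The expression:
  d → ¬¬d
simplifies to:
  True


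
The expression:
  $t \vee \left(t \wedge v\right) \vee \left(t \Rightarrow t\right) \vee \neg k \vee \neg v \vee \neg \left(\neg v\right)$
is always true.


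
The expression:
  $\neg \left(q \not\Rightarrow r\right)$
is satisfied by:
  {r: True, q: False}
  {q: False, r: False}
  {q: True, r: True}


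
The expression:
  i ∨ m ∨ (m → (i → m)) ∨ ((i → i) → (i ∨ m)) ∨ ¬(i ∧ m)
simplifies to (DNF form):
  True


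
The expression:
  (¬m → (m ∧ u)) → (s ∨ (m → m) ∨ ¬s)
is always true.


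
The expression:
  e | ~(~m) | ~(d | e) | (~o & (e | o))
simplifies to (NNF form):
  e | m | ~d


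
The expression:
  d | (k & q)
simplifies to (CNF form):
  (d | k) & (d | q)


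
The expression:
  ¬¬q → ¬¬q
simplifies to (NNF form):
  True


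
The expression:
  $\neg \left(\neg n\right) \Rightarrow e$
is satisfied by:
  {e: True, n: False}
  {n: False, e: False}
  {n: True, e: True}


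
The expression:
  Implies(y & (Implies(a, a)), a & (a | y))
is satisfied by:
  {a: True, y: False}
  {y: False, a: False}
  {y: True, a: True}


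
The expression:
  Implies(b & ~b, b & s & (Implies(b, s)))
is always true.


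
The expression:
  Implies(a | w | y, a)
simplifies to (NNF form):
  a | (~w & ~y)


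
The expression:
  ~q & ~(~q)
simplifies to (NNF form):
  False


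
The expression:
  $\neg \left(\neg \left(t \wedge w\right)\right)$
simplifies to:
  $t \wedge w$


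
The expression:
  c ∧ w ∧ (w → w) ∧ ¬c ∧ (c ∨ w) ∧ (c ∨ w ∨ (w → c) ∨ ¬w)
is never true.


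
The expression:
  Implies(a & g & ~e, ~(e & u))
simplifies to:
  True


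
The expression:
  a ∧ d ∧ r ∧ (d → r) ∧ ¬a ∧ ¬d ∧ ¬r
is never true.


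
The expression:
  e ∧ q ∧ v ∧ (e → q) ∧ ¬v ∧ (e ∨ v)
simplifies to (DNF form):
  False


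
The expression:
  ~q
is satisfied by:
  {q: False}


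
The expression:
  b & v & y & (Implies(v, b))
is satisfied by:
  {b: True, y: True, v: True}


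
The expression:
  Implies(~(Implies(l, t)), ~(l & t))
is always true.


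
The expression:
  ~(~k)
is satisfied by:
  {k: True}


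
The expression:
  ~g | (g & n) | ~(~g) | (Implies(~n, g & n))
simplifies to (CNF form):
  True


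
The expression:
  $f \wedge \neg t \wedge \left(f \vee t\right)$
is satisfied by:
  {f: True, t: False}


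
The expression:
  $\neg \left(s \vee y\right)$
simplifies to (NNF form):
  $\neg s \wedge \neg y$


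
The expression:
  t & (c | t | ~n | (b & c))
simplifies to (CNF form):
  t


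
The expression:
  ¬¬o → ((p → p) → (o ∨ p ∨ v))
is always true.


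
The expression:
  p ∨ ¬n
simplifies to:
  p ∨ ¬n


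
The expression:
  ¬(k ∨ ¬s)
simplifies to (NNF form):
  s ∧ ¬k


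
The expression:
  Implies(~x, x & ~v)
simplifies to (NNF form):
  x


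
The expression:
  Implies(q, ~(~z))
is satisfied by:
  {z: True, q: False}
  {q: False, z: False}
  {q: True, z: True}


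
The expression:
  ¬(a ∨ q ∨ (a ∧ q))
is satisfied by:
  {q: False, a: False}


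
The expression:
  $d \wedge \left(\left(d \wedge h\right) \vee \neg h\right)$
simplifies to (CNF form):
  $d$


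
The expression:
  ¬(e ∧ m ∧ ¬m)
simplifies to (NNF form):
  True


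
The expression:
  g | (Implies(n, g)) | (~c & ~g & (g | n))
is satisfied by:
  {g: True, c: False, n: False}
  {c: False, n: False, g: False}
  {n: True, g: True, c: False}
  {n: True, c: False, g: False}
  {g: True, c: True, n: False}
  {c: True, g: False, n: False}
  {n: True, c: True, g: True}


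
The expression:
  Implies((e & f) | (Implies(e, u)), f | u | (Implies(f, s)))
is always true.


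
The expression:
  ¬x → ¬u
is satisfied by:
  {x: True, u: False}
  {u: False, x: False}
  {u: True, x: True}


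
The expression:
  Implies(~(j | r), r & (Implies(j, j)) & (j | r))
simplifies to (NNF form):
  j | r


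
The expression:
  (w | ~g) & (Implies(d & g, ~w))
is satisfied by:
  {w: True, d: False, g: False}
  {d: False, g: False, w: False}
  {w: True, d: True, g: False}
  {d: True, w: False, g: False}
  {g: True, w: True, d: False}


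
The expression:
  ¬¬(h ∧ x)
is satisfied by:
  {h: True, x: True}


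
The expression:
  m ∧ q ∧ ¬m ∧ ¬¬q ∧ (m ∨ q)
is never true.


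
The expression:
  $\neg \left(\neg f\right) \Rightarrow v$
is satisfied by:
  {v: True, f: False}
  {f: False, v: False}
  {f: True, v: True}


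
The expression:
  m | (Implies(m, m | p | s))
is always true.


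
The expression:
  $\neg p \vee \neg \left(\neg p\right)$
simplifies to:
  $\text{True}$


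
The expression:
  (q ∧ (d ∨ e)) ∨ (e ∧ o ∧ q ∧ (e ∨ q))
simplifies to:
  q ∧ (d ∨ e)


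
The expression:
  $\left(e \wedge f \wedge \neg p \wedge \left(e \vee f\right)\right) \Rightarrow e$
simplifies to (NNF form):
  $\text{True}$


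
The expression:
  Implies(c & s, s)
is always true.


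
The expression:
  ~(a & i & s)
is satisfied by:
  {s: False, a: False, i: False}
  {i: True, s: False, a: False}
  {a: True, s: False, i: False}
  {i: True, a: True, s: False}
  {s: True, i: False, a: False}
  {i: True, s: True, a: False}
  {a: True, s: True, i: False}


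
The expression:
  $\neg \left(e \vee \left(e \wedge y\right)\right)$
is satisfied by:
  {e: False}


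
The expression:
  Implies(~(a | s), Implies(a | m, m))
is always true.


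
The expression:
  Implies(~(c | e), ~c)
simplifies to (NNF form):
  True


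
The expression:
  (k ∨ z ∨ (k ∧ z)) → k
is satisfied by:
  {k: True, z: False}
  {z: False, k: False}
  {z: True, k: True}


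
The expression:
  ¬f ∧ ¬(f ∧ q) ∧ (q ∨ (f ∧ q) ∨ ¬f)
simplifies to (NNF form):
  ¬f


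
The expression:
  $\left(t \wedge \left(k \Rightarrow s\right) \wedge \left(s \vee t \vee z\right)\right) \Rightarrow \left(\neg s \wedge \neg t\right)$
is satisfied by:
  {k: True, s: False, t: False}
  {s: False, t: False, k: False}
  {k: True, s: True, t: False}
  {s: True, k: False, t: False}
  {t: True, k: True, s: False}


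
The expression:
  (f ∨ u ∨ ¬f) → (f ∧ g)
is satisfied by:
  {g: True, f: True}


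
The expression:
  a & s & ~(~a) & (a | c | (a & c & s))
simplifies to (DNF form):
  a & s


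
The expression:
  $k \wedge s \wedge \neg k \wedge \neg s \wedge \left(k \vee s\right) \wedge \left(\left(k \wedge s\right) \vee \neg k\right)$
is never true.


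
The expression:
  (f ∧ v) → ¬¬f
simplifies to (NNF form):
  True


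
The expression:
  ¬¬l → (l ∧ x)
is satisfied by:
  {x: True, l: False}
  {l: False, x: False}
  {l: True, x: True}


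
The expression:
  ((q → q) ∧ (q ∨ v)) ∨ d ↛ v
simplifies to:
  d ∨ q ∨ v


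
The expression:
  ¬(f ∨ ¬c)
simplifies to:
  c ∧ ¬f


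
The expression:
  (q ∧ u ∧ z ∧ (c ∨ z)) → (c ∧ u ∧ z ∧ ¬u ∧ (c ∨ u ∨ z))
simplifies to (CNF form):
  ¬q ∨ ¬u ∨ ¬z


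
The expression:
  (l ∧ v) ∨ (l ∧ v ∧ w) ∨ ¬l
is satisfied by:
  {v: True, l: False}
  {l: False, v: False}
  {l: True, v: True}


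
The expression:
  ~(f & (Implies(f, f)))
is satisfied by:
  {f: False}


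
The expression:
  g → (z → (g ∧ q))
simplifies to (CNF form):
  q ∨ ¬g ∨ ¬z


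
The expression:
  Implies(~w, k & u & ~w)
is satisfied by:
  {k: True, w: True, u: True}
  {k: True, w: True, u: False}
  {w: True, u: True, k: False}
  {w: True, u: False, k: False}
  {k: True, u: True, w: False}


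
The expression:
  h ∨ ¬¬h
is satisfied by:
  {h: True}


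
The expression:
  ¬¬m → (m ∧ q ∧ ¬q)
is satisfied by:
  {m: False}


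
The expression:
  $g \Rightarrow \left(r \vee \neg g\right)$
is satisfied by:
  {r: True, g: False}
  {g: False, r: False}
  {g: True, r: True}


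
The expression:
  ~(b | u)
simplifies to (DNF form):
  ~b & ~u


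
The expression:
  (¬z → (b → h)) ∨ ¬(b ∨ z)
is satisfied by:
  {z: True, h: True, b: False}
  {z: True, h: False, b: False}
  {h: True, z: False, b: False}
  {z: False, h: False, b: False}
  {b: True, z: True, h: True}
  {b: True, z: True, h: False}
  {b: True, h: True, z: False}


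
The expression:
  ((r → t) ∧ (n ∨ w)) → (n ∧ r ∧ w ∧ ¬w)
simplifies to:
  (r ∨ ¬n) ∧ (r ∨ ¬w) ∧ (¬n ∨ ¬t) ∧ (¬t ∨ ¬w)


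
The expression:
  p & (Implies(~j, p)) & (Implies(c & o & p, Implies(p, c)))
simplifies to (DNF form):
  p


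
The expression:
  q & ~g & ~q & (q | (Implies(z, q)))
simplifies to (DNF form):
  False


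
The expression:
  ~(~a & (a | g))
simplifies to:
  a | ~g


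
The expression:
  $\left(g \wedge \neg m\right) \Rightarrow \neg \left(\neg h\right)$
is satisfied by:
  {m: True, h: True, g: False}
  {m: True, g: False, h: False}
  {h: True, g: False, m: False}
  {h: False, g: False, m: False}
  {m: True, h: True, g: True}
  {m: True, g: True, h: False}
  {h: True, g: True, m: False}


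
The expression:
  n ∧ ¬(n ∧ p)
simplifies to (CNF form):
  n ∧ ¬p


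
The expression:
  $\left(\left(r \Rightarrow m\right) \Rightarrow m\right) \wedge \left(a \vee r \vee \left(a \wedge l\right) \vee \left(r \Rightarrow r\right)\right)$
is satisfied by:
  {r: True, m: True}
  {r: True, m: False}
  {m: True, r: False}


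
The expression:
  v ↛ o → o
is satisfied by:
  {o: True, v: False}
  {v: False, o: False}
  {v: True, o: True}


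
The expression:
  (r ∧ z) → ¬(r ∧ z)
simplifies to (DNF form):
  ¬r ∨ ¬z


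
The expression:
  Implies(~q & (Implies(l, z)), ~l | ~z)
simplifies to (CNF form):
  q | ~l | ~z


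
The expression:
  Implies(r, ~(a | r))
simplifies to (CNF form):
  ~r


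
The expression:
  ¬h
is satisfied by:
  {h: False}


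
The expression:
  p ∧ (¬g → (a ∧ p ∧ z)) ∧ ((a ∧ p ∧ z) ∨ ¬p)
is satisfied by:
  {a: True, z: True, p: True}


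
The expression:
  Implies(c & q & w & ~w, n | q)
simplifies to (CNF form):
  True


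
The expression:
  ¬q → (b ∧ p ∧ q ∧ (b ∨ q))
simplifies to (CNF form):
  q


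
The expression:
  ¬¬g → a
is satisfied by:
  {a: True, g: False}
  {g: False, a: False}
  {g: True, a: True}


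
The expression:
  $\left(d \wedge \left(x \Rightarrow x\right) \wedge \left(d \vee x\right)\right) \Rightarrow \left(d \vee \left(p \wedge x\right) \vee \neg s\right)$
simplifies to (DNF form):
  $\text{True}$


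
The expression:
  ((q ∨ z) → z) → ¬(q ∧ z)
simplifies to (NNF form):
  ¬q ∨ ¬z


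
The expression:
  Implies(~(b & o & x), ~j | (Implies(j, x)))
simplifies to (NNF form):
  x | ~j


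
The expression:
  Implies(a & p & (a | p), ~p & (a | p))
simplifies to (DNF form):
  ~a | ~p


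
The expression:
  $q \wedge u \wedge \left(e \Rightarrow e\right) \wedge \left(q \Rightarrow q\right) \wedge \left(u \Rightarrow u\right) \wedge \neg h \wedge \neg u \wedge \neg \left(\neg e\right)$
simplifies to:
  $\text{False}$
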